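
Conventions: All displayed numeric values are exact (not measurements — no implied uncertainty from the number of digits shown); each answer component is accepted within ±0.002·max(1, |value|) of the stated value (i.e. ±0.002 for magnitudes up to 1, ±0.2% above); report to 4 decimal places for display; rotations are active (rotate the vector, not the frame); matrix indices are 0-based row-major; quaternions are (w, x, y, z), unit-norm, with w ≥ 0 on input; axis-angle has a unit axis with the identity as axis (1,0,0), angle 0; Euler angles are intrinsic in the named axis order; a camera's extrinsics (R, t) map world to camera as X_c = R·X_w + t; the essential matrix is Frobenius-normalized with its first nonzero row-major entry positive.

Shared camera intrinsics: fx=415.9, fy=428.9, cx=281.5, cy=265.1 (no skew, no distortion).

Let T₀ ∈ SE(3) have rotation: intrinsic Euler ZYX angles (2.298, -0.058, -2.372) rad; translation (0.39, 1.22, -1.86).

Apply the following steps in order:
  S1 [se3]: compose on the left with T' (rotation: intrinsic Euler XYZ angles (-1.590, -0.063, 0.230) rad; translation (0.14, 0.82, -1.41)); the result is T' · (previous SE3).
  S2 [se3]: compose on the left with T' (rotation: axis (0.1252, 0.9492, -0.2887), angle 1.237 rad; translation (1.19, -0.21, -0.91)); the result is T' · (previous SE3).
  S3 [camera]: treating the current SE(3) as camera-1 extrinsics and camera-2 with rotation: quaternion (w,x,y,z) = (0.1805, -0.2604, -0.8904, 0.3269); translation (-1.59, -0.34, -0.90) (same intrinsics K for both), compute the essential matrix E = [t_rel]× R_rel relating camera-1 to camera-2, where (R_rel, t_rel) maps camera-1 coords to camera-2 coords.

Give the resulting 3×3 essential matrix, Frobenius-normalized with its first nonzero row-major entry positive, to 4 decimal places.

matrix = [0.1096 0.3992 0.0148; -0.1255 -0.5587 -0.0274; -0.6675 0.1535 0.1750]

after S1 (compose_se3): R=[-0.8182 0.4235 -0.3887; -0.0046 -0.6809 -0.7323; -0.5749 -0.5974 0.5591], t=(0.3585, -1.0541, -2.6510)
after S2 (compose_se3): R=[-0.7799 -0.6182 0.0981; 0.3275 -0.5365 -0.7778; 0.5334 -0.5744 0.6209], t=(-1.3735, -0.4610, -2.1878)
after S3 (essential): [0.1096 0.3992 0.0148; -0.1255 -0.5587 -0.0274; -0.6675 0.1535 0.1750]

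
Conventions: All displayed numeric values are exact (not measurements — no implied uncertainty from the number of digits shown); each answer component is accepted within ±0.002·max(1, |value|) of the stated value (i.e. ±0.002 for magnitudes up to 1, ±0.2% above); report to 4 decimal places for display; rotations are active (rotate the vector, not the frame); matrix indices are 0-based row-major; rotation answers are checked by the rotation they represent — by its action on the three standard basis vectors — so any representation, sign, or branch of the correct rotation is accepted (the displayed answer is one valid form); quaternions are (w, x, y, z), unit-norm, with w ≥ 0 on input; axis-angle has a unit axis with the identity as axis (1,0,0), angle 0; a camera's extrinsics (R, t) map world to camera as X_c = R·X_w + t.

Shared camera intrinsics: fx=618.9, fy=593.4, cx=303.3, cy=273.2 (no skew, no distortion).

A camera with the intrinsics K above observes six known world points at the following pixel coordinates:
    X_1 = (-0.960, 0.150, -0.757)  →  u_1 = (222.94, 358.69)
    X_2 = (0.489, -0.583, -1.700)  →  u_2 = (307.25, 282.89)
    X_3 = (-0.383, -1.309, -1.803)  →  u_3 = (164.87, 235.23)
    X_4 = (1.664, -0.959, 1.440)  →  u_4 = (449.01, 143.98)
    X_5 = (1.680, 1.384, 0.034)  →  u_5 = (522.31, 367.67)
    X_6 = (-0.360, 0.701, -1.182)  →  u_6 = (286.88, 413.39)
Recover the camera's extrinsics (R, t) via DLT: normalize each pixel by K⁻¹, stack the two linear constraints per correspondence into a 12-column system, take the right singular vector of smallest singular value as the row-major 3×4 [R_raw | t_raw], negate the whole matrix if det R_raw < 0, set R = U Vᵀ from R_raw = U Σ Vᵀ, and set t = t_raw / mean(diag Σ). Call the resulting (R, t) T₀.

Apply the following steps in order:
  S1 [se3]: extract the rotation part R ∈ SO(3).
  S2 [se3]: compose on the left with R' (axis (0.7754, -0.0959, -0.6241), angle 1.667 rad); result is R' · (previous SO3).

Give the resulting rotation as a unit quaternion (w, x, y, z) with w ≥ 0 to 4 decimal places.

rotation (quat) = (0.5070, 0.7194, 0.0637, -0.4704)

source (pnp_recover): camera pose = R=[0.9026 0.3646 0.2289; -0.2913 0.9088 -0.2989; -0.3170 0.2031 0.9264], t=(0.1900, 0.2400, 6.4901)
after S1 (rot_of_se3): [0.9026 0.3646 0.2289; -0.2913 0.9088 -0.2989; -0.3170 0.2031 0.9264]
after S2 (compose_so3): [0.5493 0.5687 -0.6123; -0.3854 -0.4777 -0.7895; -0.7414 0.6696 -0.0433]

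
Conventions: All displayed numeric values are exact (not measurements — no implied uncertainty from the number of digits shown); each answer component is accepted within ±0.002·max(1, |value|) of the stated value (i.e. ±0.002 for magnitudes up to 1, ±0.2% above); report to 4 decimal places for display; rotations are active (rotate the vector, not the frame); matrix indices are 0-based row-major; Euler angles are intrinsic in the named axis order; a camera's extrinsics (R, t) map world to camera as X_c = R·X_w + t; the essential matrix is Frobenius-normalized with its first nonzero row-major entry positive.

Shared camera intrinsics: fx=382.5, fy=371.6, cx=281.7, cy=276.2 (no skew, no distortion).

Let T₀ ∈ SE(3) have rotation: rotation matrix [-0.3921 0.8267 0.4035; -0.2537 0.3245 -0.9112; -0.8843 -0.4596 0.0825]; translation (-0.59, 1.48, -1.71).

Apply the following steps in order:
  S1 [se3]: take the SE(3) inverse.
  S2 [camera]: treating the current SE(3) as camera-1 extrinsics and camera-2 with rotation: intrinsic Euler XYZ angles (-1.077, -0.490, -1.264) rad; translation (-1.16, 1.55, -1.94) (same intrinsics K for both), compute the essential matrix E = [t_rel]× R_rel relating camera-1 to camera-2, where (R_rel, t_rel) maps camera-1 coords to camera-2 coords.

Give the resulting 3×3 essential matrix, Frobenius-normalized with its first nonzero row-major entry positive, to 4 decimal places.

after S1 (invert_se3): R=[-0.3921 -0.2537 -0.8843; 0.8267 0.3245 -0.4596; 0.4035 -0.9112 0.0825], t=(-1.3680, -0.7784, 1.7278)
after S2 (essential): [0.6224 0.1638 0.2543; -0.0397 0.5390 -0.3875; 0.1247 0.2363 -0.0865]

matrix = [0.6224 0.1638 0.2543; -0.0397 0.5390 -0.3875; 0.1247 0.2363 -0.0865]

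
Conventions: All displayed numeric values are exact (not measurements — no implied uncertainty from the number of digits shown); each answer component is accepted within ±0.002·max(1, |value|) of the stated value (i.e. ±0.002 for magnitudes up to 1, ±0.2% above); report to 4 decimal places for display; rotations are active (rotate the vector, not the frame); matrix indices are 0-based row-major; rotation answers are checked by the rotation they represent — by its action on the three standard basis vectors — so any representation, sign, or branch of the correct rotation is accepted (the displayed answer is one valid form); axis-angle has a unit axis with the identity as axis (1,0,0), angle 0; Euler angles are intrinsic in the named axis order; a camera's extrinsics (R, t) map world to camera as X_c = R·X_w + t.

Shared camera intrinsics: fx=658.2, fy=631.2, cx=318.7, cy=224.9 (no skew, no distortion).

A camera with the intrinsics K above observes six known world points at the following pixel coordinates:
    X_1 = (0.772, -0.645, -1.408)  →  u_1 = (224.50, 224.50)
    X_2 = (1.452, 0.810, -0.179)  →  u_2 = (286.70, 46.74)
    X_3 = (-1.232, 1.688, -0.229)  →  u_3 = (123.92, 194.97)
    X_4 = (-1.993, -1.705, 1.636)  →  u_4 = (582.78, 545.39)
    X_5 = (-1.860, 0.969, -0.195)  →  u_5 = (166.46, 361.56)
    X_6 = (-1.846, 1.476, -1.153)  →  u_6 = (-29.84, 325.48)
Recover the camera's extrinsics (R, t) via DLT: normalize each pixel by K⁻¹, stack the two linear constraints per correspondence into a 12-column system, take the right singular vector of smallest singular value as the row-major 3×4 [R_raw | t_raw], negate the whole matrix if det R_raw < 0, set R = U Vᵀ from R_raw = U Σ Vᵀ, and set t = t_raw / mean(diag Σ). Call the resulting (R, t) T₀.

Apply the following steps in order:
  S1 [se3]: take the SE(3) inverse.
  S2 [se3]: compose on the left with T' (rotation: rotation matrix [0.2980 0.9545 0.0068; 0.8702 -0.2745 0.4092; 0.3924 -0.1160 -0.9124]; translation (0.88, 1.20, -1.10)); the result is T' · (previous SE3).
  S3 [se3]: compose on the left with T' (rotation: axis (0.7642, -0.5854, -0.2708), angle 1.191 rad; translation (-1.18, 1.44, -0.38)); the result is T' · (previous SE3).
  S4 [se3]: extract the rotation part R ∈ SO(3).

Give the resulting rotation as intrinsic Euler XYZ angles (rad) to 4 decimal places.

source (pnp_recover): camera pose = R=[0.1400 -0.3694 0.9187; -0.7526 -0.6426 -0.1437; 0.6434 -0.6713 -0.3680], t=(-0.0200, -0.0400, 5.3101)
after S1 (invert_se3): R=[0.1400 -0.7526 0.6434; -0.3694 -0.6426 -0.6713; 0.9187 -0.1437 -0.3680], t=(-3.4437, 3.5316, 1.9668)
after S2 (compose_se3): R=[-0.3047 -0.8386 -0.4516; 0.5992 -0.5373 0.5936; -0.7404 -0.0897 0.6661], t=(3.2383, -1.9615, -4.6557)
after S3 (compose_se3): R=[0.2561 -0.5425 -0.8001; 0.9653 0.1867 0.1824; 0.0504 -0.8191 0.5715], t=(4.4069, 1.4037, -2.5697)
after S4 (rot_of_se3): [0.2561 -0.5425 -0.8001; 0.9653 0.1867 0.1824; 0.0504 -0.8191 0.5715]

rotation (euler_xyz) = (-0.3090, -0.9274, 1.1297)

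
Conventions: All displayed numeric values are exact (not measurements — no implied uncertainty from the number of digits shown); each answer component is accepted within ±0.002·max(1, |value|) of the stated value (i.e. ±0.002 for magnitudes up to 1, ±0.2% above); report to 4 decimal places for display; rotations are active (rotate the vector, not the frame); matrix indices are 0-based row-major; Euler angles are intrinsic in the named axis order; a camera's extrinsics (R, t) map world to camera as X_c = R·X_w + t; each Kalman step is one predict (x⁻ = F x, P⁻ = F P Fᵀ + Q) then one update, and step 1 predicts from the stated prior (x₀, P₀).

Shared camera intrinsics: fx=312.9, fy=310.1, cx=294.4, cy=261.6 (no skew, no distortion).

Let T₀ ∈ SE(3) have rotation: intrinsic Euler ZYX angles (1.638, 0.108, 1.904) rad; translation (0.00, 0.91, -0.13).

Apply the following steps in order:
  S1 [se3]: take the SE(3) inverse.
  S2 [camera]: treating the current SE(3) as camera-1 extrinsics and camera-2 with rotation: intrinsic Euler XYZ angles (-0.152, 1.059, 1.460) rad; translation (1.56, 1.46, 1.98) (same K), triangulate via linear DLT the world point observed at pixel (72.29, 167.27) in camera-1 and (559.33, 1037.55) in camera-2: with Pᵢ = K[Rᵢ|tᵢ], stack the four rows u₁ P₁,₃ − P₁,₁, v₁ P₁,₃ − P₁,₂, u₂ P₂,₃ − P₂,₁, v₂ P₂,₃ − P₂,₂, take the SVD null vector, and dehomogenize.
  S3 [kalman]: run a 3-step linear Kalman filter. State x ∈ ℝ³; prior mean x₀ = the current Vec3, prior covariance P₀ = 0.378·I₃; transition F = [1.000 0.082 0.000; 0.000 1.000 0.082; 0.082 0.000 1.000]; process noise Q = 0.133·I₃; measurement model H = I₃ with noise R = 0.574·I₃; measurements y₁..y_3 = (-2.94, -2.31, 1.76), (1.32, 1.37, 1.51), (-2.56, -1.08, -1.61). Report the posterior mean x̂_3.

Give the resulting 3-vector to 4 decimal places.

result = (-0.9805, -0.5329, -0.1788)

after S1 (invert_se3): R=[-0.0668 0.9919 -0.1078; 0.3195 0.1236 0.9395; 0.9452 0.0283 -0.3252], t=(-0.9167, 0.0097, -0.0680)
after S2 (triangulate): (1.3461, -0.1625, -0.9334)
after S3 (kf_track): (-0.9805, -0.5329, -0.1788)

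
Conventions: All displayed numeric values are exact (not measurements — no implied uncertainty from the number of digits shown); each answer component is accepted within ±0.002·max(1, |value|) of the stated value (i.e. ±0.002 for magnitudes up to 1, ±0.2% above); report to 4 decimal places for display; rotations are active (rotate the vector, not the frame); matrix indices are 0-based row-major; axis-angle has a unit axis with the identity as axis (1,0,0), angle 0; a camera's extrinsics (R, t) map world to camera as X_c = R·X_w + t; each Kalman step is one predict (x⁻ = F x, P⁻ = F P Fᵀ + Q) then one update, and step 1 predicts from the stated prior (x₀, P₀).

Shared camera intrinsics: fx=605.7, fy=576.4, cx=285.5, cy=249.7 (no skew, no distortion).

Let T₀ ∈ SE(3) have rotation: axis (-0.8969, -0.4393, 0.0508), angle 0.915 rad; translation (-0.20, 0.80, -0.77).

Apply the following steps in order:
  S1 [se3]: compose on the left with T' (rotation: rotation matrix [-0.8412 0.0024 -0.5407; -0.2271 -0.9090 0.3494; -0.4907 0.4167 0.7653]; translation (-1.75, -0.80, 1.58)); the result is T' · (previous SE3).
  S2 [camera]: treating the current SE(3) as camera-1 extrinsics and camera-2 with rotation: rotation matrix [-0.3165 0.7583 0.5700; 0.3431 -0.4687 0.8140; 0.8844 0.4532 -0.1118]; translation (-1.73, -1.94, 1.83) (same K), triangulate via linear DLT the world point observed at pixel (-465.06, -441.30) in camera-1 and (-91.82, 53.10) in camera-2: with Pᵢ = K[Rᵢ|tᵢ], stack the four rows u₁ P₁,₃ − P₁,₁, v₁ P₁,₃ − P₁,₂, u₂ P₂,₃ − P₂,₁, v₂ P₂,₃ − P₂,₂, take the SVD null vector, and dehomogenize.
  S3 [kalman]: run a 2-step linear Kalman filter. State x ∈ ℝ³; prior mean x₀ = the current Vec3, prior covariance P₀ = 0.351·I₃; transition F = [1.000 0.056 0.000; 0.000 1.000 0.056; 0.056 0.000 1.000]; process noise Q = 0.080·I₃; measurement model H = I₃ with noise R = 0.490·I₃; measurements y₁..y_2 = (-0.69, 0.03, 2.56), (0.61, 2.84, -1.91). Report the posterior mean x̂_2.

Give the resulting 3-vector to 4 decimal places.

after S1 (compose_se3): R=[-0.9552 0.2952 -0.0207; -0.2707 -0.8999 -0.3418; -0.1196 -0.3208 0.9396], t=(-1.1635, -1.7508, 1.4223)
after S2 (triangulate): (1.2310, -0.0284, 0.6615)
after S3 (kf_track): (0.4416, 1.1197, 0.2730)

result = (0.4416, 1.1197, 0.2730)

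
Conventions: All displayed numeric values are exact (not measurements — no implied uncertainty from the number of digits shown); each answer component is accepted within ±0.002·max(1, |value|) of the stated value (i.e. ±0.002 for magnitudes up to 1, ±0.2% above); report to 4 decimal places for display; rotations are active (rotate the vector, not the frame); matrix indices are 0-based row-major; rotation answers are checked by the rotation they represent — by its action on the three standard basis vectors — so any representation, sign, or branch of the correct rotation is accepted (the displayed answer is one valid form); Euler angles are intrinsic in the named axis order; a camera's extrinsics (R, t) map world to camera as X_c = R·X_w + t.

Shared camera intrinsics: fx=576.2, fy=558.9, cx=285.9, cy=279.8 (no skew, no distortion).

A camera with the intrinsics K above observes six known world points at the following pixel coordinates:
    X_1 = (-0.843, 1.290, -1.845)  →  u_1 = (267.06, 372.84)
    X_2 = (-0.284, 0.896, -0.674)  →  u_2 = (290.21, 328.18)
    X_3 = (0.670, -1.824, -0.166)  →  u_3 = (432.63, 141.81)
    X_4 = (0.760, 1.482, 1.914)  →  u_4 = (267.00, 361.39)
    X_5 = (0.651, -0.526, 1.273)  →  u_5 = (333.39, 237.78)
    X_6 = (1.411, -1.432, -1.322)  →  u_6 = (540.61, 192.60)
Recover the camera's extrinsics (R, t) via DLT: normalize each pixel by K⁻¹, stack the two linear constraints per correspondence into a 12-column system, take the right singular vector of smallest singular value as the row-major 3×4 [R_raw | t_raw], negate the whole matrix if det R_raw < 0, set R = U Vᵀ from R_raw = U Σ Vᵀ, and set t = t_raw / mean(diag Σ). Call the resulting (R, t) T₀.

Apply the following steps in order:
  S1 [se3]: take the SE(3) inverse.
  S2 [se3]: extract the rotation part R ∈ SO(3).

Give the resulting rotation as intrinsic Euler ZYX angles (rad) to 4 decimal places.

rotation (euler_zyx) = (-0.4358, 0.3832, -0.0864)

source (pnp_recover): camera pose = R=[0.8408 -0.3915 -0.3739; 0.3913 0.9168 -0.0800; 0.3741 -0.0790 0.9240], t=(0.3800, -0.2700, 6.5102)
after S1 (invert_se3): R=[0.8408 0.3913 0.3741; -0.3915 0.9168 -0.0790; -0.3739 -0.0800 0.9240], t=(-2.6493, 0.9107, -5.8951)
after S2 (rot_of_se3): [0.8408 0.3913 0.3741; -0.3915 0.9168 -0.0790; -0.3739 -0.0800 0.9240]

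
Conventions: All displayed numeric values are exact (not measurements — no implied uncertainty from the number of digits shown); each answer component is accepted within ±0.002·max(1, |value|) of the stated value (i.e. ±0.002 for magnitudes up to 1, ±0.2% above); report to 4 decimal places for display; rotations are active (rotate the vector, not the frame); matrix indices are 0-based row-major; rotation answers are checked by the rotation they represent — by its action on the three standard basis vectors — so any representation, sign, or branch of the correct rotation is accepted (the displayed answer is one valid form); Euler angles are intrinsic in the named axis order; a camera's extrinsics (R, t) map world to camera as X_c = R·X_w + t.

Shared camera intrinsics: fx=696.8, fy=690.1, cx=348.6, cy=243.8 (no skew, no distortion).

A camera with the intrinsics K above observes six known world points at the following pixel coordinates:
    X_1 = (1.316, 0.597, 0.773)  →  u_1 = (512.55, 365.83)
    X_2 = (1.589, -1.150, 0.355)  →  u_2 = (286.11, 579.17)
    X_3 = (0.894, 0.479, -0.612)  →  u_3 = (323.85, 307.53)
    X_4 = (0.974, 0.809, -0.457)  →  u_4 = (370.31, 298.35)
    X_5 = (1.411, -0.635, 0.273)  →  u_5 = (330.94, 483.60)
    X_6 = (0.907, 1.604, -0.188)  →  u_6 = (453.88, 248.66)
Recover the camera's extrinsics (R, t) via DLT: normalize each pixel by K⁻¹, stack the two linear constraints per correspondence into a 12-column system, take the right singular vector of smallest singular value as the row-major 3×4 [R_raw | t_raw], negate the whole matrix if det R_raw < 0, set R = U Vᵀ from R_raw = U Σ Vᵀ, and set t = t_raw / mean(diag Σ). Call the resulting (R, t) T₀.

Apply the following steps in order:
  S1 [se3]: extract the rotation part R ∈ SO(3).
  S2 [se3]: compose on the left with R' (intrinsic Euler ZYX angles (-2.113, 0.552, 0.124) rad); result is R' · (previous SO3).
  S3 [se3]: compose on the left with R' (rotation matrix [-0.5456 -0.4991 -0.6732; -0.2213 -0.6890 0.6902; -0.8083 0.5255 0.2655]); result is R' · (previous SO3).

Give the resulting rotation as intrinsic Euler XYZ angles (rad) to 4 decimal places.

source (pnp_recover): camera pose = R=[0.2881 0.6311 0.7202; 0.9248 -0.3785 -0.0383; 0.2485 0.6771 -0.6927], t=(-0.2994, -0.2008, 4.1072)
after S1 (rot_of_se3): [0.2881 0.6311 0.7202; 0.9248 -0.3785 -0.0383; 0.2485 0.6771 -0.6927]
after S2 (compose_so3): [0.5355 -0.8399 -0.0883; -0.8299 -0.5040 -0.2391; 0.1563 0.2013 -0.9670]
after S3 (compose_so3): [0.0169 0.5743 0.8185; 0.5612 0.6721 -0.4831; -0.8275 0.4674 -0.3110]

rotation (euler_xyz) = (2.1427, 0.9587, -1.5415)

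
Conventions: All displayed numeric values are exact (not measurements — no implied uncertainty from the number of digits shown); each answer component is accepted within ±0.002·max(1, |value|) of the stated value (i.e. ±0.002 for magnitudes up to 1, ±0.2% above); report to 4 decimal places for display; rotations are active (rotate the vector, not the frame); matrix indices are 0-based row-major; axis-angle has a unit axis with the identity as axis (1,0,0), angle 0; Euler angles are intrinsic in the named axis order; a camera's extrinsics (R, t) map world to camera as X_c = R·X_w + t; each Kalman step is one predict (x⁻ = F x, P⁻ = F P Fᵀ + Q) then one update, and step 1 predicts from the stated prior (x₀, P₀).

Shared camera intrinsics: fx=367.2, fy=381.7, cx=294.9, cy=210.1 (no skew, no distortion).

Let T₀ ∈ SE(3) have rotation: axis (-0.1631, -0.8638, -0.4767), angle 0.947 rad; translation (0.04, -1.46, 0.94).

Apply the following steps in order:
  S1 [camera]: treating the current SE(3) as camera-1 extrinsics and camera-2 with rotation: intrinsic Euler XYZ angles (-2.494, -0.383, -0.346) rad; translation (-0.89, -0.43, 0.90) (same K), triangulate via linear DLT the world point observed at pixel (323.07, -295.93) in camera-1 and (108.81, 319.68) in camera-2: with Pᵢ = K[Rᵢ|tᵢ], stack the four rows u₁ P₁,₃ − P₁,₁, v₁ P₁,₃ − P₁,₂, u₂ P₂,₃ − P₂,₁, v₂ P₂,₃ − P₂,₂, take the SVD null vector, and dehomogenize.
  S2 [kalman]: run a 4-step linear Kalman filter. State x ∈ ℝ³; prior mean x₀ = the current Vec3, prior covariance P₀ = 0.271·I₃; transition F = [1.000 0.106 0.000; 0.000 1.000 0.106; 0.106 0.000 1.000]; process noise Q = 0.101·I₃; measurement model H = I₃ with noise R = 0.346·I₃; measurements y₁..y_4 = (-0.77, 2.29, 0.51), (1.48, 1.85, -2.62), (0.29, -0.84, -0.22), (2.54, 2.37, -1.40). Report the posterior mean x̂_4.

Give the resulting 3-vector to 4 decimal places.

result = (1.4314, 1.1912, -0.8287)

after S1 (triangulate): (0.6650, -0.4506, 0.1760)
after S2 (kf_track): (1.4314, 1.1912, -0.8287)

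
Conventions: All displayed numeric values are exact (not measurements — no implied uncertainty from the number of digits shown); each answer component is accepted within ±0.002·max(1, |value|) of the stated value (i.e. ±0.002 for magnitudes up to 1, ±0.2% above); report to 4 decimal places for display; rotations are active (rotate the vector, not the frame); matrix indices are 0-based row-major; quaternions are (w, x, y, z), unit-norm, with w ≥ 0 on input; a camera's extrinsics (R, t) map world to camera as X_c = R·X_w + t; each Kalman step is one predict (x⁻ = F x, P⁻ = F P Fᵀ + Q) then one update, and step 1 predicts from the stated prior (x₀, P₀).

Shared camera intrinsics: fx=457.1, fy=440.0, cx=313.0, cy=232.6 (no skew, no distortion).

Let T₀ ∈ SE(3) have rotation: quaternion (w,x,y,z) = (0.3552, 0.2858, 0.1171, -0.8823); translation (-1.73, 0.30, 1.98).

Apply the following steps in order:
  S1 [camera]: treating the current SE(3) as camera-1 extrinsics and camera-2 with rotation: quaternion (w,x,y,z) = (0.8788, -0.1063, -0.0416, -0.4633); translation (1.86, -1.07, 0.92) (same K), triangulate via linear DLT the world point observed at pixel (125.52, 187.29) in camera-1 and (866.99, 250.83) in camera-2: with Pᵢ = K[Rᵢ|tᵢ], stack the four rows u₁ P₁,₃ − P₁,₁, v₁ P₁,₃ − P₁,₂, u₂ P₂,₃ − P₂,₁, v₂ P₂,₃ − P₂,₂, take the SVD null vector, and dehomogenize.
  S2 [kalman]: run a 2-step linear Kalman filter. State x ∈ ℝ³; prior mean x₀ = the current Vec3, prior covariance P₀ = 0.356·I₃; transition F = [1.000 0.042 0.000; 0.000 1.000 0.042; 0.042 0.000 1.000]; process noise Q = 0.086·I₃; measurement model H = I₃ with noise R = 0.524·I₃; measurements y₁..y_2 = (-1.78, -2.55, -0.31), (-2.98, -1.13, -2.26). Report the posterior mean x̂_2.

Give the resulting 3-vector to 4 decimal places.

result = (-1.9153, -0.9405, -0.6740)

after S1 (triangulate): (-0.6145, 0.7341, 1.0913)
after S2 (kf_track): (-1.9153, -0.9405, -0.6740)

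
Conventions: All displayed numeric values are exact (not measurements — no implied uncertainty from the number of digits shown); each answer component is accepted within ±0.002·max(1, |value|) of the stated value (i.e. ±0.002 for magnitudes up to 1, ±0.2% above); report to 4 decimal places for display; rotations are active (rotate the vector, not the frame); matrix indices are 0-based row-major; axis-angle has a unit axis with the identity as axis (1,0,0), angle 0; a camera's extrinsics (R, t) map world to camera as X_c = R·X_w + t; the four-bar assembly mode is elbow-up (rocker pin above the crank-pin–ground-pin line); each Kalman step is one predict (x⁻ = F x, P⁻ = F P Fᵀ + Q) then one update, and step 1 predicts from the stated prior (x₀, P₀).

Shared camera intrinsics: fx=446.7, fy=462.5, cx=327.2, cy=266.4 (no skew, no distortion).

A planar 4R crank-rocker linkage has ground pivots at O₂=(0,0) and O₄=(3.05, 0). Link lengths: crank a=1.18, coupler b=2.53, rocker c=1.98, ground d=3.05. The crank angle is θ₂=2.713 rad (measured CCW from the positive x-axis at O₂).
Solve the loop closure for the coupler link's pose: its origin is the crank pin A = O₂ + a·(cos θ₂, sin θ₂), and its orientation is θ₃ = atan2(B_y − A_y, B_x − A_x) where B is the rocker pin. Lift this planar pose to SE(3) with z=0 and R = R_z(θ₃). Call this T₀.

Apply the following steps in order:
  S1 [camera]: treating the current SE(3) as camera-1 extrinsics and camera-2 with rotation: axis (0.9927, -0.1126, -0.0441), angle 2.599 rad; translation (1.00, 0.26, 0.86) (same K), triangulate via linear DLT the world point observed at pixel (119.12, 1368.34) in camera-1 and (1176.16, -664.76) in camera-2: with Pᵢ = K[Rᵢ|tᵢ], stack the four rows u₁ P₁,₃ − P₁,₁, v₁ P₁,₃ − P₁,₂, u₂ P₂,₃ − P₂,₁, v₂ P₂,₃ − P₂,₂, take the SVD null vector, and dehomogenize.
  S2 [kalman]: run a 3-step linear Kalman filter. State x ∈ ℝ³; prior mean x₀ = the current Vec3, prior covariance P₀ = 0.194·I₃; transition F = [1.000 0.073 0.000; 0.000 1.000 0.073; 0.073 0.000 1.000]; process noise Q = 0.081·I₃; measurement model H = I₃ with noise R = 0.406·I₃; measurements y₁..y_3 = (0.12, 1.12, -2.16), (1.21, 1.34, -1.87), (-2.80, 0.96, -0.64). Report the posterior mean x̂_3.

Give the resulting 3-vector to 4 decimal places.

source (fourbar_fk): coupler pose = R=[0.9728 -0.2315 0.0000; 0.2315 0.9728 0.0000; 0.0000 0.0000 1.0000], t=(-1.0733, 0.4904, 0.0000)
after S1 (triangulate): (1.0208, 1.4971, 0.9163)
after S2 (kf_track): (-0.3893, 1.0742, -0.8049)

result = (-0.3893, 1.0742, -0.8049)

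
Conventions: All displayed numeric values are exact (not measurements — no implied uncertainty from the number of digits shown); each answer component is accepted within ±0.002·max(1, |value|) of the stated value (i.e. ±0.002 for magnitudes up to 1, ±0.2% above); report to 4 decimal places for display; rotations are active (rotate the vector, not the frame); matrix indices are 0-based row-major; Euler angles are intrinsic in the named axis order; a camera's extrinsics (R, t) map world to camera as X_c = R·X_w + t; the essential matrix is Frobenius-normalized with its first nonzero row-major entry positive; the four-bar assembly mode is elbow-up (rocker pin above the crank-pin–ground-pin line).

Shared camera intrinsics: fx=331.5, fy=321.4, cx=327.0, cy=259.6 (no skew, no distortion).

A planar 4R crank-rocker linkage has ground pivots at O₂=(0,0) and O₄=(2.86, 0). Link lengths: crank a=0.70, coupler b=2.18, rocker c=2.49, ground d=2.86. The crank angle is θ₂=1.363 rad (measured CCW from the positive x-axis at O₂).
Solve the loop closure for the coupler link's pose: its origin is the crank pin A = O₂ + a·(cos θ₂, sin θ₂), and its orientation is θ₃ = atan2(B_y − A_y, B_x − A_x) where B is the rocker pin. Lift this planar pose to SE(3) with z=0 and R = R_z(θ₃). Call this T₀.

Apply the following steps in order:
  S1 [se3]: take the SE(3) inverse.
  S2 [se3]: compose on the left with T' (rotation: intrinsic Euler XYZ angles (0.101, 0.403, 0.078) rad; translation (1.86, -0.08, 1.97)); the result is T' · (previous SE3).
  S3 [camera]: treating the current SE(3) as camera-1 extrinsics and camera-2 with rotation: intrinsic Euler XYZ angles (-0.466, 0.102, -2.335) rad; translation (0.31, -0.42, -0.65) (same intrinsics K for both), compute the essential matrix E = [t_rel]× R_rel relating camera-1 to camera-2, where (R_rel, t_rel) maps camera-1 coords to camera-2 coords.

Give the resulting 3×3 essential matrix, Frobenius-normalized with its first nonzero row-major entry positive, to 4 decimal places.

source (fourbar_fk): coupler pose = R=[0.7162 -0.6979 0.0000; 0.6979 0.7162 0.0000; 0.0000 0.0000 1.0000], t=(0.1444, 0.6849, 0.0000)
after S1 (invert_se3): R=[0.7162 0.6979 0.0000; -0.6979 0.7162 0.0000; 0.0000 0.0000 1.0000], t=(-0.5814, -0.3898, 0.0000)
after S2 (compose_se3): R=[0.7069 0.5887 0.3922; -0.6063 0.7898 -0.0928; -0.3643 -0.1722 0.9152], t=(1.3547, -0.5334, 2.1406)
after S3 (essential): [0.6185 0.0877 -0.3210; 0.0474 0.6256 0.1954; 0.0589 -0.2396 -0.1187]

matrix = [0.6185 0.0877 -0.3210; 0.0474 0.6256 0.1954; 0.0589 -0.2396 -0.1187]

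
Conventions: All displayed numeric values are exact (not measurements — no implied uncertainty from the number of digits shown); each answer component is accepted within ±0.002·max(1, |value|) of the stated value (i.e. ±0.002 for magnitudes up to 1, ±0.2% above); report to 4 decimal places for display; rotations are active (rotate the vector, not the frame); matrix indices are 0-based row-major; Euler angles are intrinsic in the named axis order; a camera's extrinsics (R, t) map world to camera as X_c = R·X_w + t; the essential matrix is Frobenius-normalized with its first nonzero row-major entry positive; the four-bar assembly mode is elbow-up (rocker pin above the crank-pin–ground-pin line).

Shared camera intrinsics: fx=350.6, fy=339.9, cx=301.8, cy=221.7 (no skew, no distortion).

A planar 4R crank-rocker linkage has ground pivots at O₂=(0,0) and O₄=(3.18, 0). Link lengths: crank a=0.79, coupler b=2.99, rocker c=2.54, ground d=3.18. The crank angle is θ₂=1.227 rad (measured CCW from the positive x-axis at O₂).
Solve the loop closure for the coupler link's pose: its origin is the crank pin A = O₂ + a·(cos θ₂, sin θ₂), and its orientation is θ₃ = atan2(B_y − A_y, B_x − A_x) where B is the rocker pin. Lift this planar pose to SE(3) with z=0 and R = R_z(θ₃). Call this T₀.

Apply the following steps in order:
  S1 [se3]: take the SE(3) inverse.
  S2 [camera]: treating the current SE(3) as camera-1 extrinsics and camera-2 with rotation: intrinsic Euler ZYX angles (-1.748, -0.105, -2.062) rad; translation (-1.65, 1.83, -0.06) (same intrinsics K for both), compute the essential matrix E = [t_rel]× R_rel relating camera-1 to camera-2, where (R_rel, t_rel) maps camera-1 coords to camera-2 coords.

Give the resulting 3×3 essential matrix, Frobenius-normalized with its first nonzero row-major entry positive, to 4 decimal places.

matrix = [0.3218 0.2172 0.2312; 0.1560 0.3681 0.4108; -0.6096 0.1890 0.2447]

source (fourbar_fk): coupler pose = R=[0.8111 -0.5849 0.0000; 0.5849 0.8111 0.0000; 0.0000 0.0000 1.0000], t=(0.2663, 0.7438, 0.0000)
after S1 (invert_se3): R=[0.8111 0.5849 0.0000; -0.5849 0.8111 0.0000; 0.0000 0.0000 1.0000], t=(-0.6510, -0.4475, 0.0000)
after S2 (essential): [0.3218 0.2172 0.2312; 0.1560 0.3681 0.4108; -0.6096 0.1890 0.2447]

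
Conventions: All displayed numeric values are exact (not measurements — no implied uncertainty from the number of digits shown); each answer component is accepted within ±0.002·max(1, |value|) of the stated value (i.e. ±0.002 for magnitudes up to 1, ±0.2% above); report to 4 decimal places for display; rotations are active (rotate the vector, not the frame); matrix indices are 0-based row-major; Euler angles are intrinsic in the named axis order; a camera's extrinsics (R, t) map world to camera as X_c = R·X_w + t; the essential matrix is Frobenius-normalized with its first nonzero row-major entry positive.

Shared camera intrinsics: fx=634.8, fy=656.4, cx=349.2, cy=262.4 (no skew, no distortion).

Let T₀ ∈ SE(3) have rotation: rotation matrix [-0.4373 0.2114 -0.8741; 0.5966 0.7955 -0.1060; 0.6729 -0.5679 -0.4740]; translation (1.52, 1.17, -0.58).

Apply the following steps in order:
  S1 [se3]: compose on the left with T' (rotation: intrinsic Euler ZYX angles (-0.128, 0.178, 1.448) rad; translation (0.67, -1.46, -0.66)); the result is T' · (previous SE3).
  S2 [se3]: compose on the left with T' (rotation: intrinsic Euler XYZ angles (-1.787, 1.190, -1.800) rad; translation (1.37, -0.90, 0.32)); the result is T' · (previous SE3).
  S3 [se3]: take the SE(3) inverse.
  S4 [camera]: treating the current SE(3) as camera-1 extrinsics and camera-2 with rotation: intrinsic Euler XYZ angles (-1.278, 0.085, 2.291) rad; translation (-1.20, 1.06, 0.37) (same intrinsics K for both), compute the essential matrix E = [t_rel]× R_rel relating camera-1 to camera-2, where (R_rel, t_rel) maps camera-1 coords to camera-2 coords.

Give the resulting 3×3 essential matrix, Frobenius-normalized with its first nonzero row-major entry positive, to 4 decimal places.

matrix = [0.0125 0.3842 0.4305; 0.2069 0.2565 0.2908; -0.6760 0.0920 0.0912]

after S1 (compose_se3): R=[-0.3843 0.4172 -0.8236; -0.5502 0.6128 0.5672; 0.7413 0.6711 -0.0060], t=(2.4370, -0.9625, 0.1438)
after S2 (compose_se3): R=[0.5215 0.8096 0.2693; 0.5687 -0.0945 -0.8171; -0.6361 0.5793 -0.5097], t=(0.9493, 0.9664, 2.1160)
after S3 (invert_se3): R=[0.5215 0.5687 -0.6361; 0.8096 -0.0945 0.5793; 0.2693 -0.8171 -0.5097], t=(0.3013, -1.9030, 1.6125)
after S4 (essential): [0.0125 0.3842 0.4305; 0.2069 0.2565 0.2908; -0.6760 0.0920 0.0912]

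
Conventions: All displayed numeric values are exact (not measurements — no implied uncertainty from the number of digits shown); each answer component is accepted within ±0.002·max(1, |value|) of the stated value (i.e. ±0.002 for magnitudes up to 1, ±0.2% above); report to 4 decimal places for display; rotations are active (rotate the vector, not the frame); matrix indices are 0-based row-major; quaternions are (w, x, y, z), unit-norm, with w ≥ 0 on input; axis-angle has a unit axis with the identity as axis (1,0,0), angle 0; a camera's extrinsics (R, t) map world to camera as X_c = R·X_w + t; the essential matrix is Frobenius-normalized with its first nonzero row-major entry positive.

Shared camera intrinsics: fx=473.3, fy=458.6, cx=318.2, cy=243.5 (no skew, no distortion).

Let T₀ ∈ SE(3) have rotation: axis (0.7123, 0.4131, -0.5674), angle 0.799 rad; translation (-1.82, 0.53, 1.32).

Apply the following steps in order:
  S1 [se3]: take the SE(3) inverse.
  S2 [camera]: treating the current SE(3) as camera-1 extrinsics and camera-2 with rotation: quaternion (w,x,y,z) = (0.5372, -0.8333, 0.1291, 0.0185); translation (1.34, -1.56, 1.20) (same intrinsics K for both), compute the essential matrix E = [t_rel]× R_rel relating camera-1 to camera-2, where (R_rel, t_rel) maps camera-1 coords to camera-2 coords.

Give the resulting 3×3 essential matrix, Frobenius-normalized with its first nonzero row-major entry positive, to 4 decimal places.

after S1 (invert_se3): R=[0.8510 -0.3176 -0.4183; 0.4957 0.7491 0.4396; 0.1738 -0.5814 0.7948], t=(2.2693, -0.0751, -0.4248)
after S2 (essential): [0.1393 0.2190 -0.5004; 0.5698 -0.2208 0.2647; 0.3813 0.0802 -0.2948]

matrix = [0.1393 0.2190 -0.5004; 0.5698 -0.2208 0.2647; 0.3813 0.0802 -0.2948]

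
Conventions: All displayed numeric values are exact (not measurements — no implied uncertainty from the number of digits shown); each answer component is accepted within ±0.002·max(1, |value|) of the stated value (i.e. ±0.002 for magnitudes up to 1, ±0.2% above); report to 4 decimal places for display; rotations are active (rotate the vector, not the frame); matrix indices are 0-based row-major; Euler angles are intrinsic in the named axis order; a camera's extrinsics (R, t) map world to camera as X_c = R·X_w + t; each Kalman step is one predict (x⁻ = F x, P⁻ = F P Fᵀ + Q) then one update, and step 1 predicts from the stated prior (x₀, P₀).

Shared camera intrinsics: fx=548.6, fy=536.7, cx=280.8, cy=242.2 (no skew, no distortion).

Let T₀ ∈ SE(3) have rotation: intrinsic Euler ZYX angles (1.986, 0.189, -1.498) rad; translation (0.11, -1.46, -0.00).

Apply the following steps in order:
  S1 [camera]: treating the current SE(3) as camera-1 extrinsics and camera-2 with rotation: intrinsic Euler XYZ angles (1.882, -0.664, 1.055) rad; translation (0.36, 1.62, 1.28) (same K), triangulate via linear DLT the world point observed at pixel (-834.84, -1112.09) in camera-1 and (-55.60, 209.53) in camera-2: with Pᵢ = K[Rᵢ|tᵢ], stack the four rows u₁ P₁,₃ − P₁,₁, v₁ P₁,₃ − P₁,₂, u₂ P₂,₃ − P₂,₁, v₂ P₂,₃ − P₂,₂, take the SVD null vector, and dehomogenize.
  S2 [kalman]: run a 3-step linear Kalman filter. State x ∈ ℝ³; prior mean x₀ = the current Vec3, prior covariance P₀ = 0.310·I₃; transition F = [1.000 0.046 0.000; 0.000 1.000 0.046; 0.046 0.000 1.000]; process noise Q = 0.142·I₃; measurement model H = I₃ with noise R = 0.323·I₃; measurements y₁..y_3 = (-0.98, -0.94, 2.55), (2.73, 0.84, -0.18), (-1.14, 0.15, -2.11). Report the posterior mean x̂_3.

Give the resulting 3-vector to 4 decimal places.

result = (-0.0236, 0.0981, -0.4825)

after S1 (triangulate): (0.0595, -0.6801, 1.8275)
after S2 (kf_track): (-0.0236, 0.0981, -0.4825)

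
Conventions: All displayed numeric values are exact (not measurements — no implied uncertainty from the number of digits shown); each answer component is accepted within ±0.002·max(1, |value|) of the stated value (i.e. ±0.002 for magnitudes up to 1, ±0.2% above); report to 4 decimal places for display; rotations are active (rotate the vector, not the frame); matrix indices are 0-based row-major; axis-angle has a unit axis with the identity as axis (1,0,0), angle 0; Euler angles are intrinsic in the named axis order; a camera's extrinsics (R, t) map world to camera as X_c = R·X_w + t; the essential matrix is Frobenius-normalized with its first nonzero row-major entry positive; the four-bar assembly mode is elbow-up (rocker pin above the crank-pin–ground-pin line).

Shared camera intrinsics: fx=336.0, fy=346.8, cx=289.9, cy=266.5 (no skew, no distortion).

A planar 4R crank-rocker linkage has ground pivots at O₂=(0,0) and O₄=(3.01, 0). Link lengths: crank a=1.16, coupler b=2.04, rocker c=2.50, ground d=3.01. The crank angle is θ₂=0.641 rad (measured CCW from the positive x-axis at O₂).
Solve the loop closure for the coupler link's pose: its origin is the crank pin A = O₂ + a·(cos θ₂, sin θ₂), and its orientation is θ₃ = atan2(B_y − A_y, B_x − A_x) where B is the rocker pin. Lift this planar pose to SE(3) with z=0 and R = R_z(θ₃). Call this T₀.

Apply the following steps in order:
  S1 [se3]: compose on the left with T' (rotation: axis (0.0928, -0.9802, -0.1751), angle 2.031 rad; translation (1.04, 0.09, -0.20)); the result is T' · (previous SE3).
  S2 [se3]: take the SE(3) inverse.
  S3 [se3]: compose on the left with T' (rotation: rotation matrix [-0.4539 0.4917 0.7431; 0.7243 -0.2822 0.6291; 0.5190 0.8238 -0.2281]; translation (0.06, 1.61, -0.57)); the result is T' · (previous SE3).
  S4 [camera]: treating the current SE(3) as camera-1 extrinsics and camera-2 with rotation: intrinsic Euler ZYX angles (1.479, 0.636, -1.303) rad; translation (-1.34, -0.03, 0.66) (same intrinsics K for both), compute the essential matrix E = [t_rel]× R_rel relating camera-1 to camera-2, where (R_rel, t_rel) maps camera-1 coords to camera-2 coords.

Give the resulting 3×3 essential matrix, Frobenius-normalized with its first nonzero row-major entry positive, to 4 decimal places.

source (fourbar_fk): coupler pose = R=[0.5898 -0.8076 0.0000; 0.8076 0.5898 0.0000; 0.0000 0.0000 1.0000], t=(0.9297, 0.6937, 0.0000)
after S1 (compose_se3): R=[-0.2340 0.3637 -0.9016; 0.5918 0.7891 0.1647; 0.7714 -0.4950 -0.3999], t=(0.6563, 0.4764, 0.8243)
after S2 (invert_se3): R=[-0.2340 0.5918 0.7714; 0.3637 0.7891 -0.4950; -0.9016 0.1647 -0.3999], t=(-0.7641, -0.2066, 0.8429)
after S3 (compose_se3): R=[-0.3849 0.2418 -0.8907; -0.8394 0.3096 0.4468; 0.3838 0.9196 0.0838], t=(0.9316, 1.6451, -1.3290)
after S4 (essential): [0.2641 0.0559 0.4752; 0.2862 -0.3319 0.3127; 0.0427 -0.5954 -0.2347]

matrix = [0.2641 0.0559 0.4752; 0.2862 -0.3319 0.3127; 0.0427 -0.5954 -0.2347]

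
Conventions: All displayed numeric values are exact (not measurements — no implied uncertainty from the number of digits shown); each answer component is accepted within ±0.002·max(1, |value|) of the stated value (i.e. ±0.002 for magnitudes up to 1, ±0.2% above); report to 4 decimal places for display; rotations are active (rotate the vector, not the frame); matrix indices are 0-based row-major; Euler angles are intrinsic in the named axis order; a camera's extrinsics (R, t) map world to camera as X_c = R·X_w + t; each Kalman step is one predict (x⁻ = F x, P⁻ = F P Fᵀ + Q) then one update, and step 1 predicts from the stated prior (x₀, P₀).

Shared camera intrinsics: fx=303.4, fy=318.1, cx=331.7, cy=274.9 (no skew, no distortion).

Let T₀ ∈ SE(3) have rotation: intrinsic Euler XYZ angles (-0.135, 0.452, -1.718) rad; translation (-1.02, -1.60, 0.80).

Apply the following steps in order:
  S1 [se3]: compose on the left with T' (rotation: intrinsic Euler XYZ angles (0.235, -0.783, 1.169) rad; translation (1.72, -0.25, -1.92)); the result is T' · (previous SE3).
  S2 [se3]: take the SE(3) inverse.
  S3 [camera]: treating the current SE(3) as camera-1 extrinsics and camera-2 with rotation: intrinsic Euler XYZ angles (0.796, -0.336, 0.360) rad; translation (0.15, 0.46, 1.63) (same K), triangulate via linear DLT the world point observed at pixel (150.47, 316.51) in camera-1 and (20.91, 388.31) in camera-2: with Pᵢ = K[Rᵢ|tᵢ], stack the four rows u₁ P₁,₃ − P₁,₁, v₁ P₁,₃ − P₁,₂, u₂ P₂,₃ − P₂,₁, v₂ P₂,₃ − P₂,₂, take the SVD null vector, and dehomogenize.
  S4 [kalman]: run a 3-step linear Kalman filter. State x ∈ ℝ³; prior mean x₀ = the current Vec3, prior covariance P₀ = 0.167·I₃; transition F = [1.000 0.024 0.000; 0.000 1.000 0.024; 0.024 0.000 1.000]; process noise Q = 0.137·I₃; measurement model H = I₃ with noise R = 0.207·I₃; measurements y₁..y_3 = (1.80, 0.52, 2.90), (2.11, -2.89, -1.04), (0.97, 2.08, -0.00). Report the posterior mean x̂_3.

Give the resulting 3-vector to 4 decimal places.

after S1 (compose_se3): R=[0.4585 0.6675 -0.5867; -0.6584 0.6986 0.2801; 0.5968 0.2579 0.7598], t=(1.9167, -2.0799, -0.9963)
after S2 (invert_se3): R=[0.4585 -0.6584 0.5968; 0.6675 0.6986 0.2579; -0.5867 0.2801 0.7598], t=(-1.6538, 0.4305, 2.4641)
after S3 (triangulate): (-1.9997, 1.7935, 1.2172)
after S4 (kf_track): (1.1095, 0.6401, 0.2013)

result = (1.1095, 0.6401, 0.2013)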